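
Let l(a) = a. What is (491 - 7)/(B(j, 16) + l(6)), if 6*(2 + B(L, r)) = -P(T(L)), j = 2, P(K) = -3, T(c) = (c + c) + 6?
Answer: 968/9 ≈ 107.56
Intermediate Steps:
T(c) = 6 + 2*c (T(c) = 2*c + 6 = 6 + 2*c)
B(L, r) = -3/2 (B(L, r) = -2 + (-1*(-3))/6 = -2 + (⅙)*3 = -2 + ½ = -3/2)
(491 - 7)/(B(j, 16) + l(6)) = (491 - 7)/(-3/2 + 6) = 484/(9/2) = 484*(2/9) = 968/9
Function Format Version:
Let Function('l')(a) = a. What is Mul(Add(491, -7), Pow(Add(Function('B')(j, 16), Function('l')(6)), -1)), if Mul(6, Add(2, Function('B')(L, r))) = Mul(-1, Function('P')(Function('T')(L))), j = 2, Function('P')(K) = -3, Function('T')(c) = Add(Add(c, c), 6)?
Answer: Rational(968, 9) ≈ 107.56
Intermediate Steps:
Function('T')(c) = Add(6, Mul(2, c)) (Function('T')(c) = Add(Mul(2, c), 6) = Add(6, Mul(2, c)))
Function('B')(L, r) = Rational(-3, 2) (Function('B')(L, r) = Add(-2, Mul(Rational(1, 6), Mul(-1, -3))) = Add(-2, Mul(Rational(1, 6), 3)) = Add(-2, Rational(1, 2)) = Rational(-3, 2))
Mul(Add(491, -7), Pow(Add(Function('B')(j, 16), Function('l')(6)), -1)) = Mul(Add(491, -7), Pow(Add(Rational(-3, 2), 6), -1)) = Mul(484, Pow(Rational(9, 2), -1)) = Mul(484, Rational(2, 9)) = Rational(968, 9)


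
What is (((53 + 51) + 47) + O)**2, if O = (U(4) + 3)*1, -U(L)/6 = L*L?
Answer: 3364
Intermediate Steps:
U(L) = -6*L**2 (U(L) = -6*L*L = -6*L**2)
O = -93 (O = (-6*4**2 + 3)*1 = (-6*16 + 3)*1 = (-96 + 3)*1 = -93*1 = -93)
(((53 + 51) + 47) + O)**2 = (((53 + 51) + 47) - 93)**2 = ((104 + 47) - 93)**2 = (151 - 93)**2 = 58**2 = 3364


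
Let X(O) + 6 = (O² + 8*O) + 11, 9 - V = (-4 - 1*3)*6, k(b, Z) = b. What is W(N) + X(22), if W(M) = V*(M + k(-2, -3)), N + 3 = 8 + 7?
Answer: 1175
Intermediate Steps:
N = 12 (N = -3 + (8 + 7) = -3 + 15 = 12)
V = 51 (V = 9 - (-4 - 1*3)*6 = 9 - (-4 - 3)*6 = 9 - (-7)*6 = 9 - 1*(-42) = 9 + 42 = 51)
X(O) = 5 + O² + 8*O (X(O) = -6 + ((O² + 8*O) + 11) = -6 + (11 + O² + 8*O) = 5 + O² + 8*O)
W(M) = -102 + 51*M (W(M) = 51*(M - 2) = 51*(-2 + M) = -102 + 51*M)
W(N) + X(22) = (-102 + 51*12) + (5 + 22² + 8*22) = (-102 + 612) + (5 + 484 + 176) = 510 + 665 = 1175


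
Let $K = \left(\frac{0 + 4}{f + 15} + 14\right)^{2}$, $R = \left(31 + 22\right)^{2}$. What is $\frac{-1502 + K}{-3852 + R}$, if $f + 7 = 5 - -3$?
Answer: $\frac{2969}{2384} \approx 1.2454$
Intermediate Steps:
$f = 1$ ($f = -7 + \left(5 - -3\right) = -7 + \left(5 + 3\right) = -7 + 8 = 1$)
$R = 2809$ ($R = 53^{2} = 2809$)
$K = \frac{3249}{16}$ ($K = \left(\frac{0 + 4}{1 + 15} + 14\right)^{2} = \left(\frac{4}{16} + 14\right)^{2} = \left(4 \cdot \frac{1}{16} + 14\right)^{2} = \left(\frac{1}{4} + 14\right)^{2} = \left(\frac{57}{4}\right)^{2} = \frac{3249}{16} \approx 203.06$)
$\frac{-1502 + K}{-3852 + R} = \frac{-1502 + \frac{3249}{16}}{-3852 + 2809} = - \frac{20783}{16 \left(-1043\right)} = \left(- \frac{20783}{16}\right) \left(- \frac{1}{1043}\right) = \frac{2969}{2384}$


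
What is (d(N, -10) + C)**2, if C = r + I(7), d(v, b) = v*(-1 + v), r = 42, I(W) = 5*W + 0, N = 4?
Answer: 7921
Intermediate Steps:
I(W) = 5*W
C = 77 (C = 42 + 5*7 = 42 + 35 = 77)
(d(N, -10) + C)**2 = (4*(-1 + 4) + 77)**2 = (4*3 + 77)**2 = (12 + 77)**2 = 89**2 = 7921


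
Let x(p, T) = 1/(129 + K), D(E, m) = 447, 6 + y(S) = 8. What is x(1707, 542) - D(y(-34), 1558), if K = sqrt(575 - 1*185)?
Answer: -2421356/5417 - sqrt(390)/16251 ≈ -446.99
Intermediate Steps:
y(S) = 2 (y(S) = -6 + 8 = 2)
K = sqrt(390) (K = sqrt(575 - 185) = sqrt(390) ≈ 19.748)
x(p, T) = 1/(129 + sqrt(390))
x(1707, 542) - D(y(-34), 1558) = (43/5417 - sqrt(390)/16251) - 1*447 = (43/5417 - sqrt(390)/16251) - 447 = -2421356/5417 - sqrt(390)/16251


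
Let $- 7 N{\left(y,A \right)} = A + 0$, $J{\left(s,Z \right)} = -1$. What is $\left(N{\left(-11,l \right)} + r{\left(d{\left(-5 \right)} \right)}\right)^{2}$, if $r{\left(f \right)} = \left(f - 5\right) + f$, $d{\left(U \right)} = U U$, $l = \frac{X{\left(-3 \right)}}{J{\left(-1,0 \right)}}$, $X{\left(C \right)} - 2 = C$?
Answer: $\frac{98596}{49} \approx 2012.2$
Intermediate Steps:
$X{\left(C \right)} = 2 + C$
$l = 1$ ($l = \frac{2 - 3}{-1} = \left(-1\right) \left(-1\right) = 1$)
$N{\left(y,A \right)} = - \frac{A}{7}$ ($N{\left(y,A \right)} = - \frac{A + 0}{7} = - \frac{A}{7}$)
$d{\left(U \right)} = U^{2}$
$r{\left(f \right)} = -5 + 2 f$ ($r{\left(f \right)} = \left(-5 + f\right) + f = -5 + 2 f$)
$\left(N{\left(-11,l \right)} + r{\left(d{\left(-5 \right)} \right)}\right)^{2} = \left(\left(- \frac{1}{7}\right) 1 - \left(5 - 2 \left(-5\right)^{2}\right)\right)^{2} = \left(- \frac{1}{7} + \left(-5 + 2 \cdot 25\right)\right)^{2} = \left(- \frac{1}{7} + \left(-5 + 50\right)\right)^{2} = \left(- \frac{1}{7} + 45\right)^{2} = \left(\frac{314}{7}\right)^{2} = \frac{98596}{49}$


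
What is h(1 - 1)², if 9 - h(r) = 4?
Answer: 25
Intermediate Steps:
h(r) = 5 (h(r) = 9 - 1*4 = 9 - 4 = 5)
h(1 - 1)² = 5² = 25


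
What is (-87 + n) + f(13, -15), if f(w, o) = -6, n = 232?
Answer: 139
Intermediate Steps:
(-87 + n) + f(13, -15) = (-87 + 232) - 6 = 145 - 6 = 139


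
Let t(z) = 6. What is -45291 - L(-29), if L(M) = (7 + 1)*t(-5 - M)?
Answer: -45339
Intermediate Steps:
L(M) = 48 (L(M) = (7 + 1)*6 = 8*6 = 48)
-45291 - L(-29) = -45291 - 1*48 = -45291 - 48 = -45339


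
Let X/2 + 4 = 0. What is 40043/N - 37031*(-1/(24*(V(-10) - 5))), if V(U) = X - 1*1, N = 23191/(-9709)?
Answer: -18784003079/1113168 ≈ -16874.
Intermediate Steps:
N = -3313/1387 (N = 23191*(-1/9709) = -3313/1387 ≈ -2.3886)
X = -8 (X = -8 + 2*0 = -8 + 0 = -8)
V(U) = -9 (V(U) = -8 - 1*1 = -8 - 1 = -9)
40043/N - 37031*(-1/(24*(V(-10) - 5))) = 40043/(-3313/1387) - 37031*(-1/(24*(-9 - 5))) = 40043*(-1387/3313) - 37031/((-14*(-24))) = -55539641/3313 - 37031/336 = -18784003079/1113168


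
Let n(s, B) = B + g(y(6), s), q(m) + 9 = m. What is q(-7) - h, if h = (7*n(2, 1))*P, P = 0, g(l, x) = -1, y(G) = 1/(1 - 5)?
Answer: -16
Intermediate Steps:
y(G) = -1/4 (y(G) = 1/(-4) = -1/4)
q(m) = -9 + m
n(s, B) = -1 + B (n(s, B) = B - 1 = -1 + B)
h = 0 (h = (7*(-1 + 1))*0 = (7*0)*0 = 0*0 = 0)
q(-7) - h = (-9 - 7) - 1*0 = -16 + 0 = -16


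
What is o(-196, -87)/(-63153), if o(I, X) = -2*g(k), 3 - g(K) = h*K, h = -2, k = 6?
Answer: 10/21051 ≈ 0.00047504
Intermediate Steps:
g(K) = 3 + 2*K (g(K) = 3 - (-2)*K = 3 + 2*K)
o(I, X) = -30 (o(I, X) = -2*(3 + 2*6) = -2*(3 + 12) = -2*15 = -30)
o(-196, -87)/(-63153) = -30/(-63153) = -30*(-1/63153) = 10/21051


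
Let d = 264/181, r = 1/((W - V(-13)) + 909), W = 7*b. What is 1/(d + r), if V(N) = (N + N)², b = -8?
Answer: 32037/46909 ≈ 0.68296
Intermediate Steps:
W = -56 (W = 7*(-8) = -56)
V(N) = 4*N² (V(N) = (2*N)² = 4*N²)
r = 1/177 (r = 1/((-56 - 4*(-13)²) + 909) = 1/((-56 - 4*169) + 909) = 1/((-56 - 1*676) + 909) = 1/((-56 - 676) + 909) = 1/(-732 + 909) = 1/177 ≈ 0.0056497)
d = 264/181 (d = 264*(1/181) = 264/181 ≈ 1.4586)
1/(d + r) = 1/(264/181 + 1/177) = 1/(46909/32037) = 32037/46909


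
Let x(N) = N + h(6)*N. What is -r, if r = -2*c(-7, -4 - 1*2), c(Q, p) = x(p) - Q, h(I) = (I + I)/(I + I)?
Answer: -10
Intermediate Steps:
h(I) = 1 (h(I) = (2*I)/((2*I)) = (2*I)*(1/(2*I)) = 1)
x(N) = 2*N (x(N) = N + 1*N = N + N = 2*N)
c(Q, p) = -Q + 2*p (c(Q, p) = 2*p - Q = -Q + 2*p)
r = 10 (r = -2*(-1*(-7) + 2*(-4 - 1*2)) = -2*(7 + 2*(-4 - 2)) = -2*(7 + 2*(-6)) = -2*(7 - 12) = -2*(-5) = 10)
-r = -1*10 = -10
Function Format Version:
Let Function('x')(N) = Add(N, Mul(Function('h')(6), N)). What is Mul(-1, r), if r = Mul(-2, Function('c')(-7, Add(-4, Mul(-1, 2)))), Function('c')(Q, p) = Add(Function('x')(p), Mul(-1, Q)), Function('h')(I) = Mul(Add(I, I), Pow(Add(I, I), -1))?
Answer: -10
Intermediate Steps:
Function('h')(I) = 1 (Function('h')(I) = Mul(Mul(2, I), Pow(Mul(2, I), -1)) = Mul(Mul(2, I), Mul(Rational(1, 2), Pow(I, -1))) = 1)
Function('x')(N) = Mul(2, N) (Function('x')(N) = Add(N, Mul(1, N)) = Add(N, N) = Mul(2, N))
Function('c')(Q, p) = Add(Mul(-1, Q), Mul(2, p)) (Function('c')(Q, p) = Add(Mul(2, p), Mul(-1, Q)) = Add(Mul(-1, Q), Mul(2, p)))
r = 10 (r = Mul(-2, Add(Mul(-1, -7), Mul(2, Add(-4, Mul(-1, 2))))) = Mul(-2, Add(7, Mul(2, Add(-4, -2)))) = Mul(-2, Add(7, Mul(2, -6))) = Mul(-2, Add(7, -12)) = Mul(-2, -5) = 10)
Mul(-1, r) = Mul(-1, 10) = -10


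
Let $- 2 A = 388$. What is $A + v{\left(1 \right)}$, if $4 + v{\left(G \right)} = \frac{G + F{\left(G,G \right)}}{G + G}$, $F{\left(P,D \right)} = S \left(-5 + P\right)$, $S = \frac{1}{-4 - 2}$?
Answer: $- \frac{1183}{6} \approx -197.17$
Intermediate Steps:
$A = -194$ ($A = \left(- \frac{1}{2}\right) 388 = -194$)
$S = - \frac{1}{6}$ ($S = \frac{1}{-6} = - \frac{1}{6} \approx -0.16667$)
$F{\left(P,D \right)} = \frac{5}{6} - \frac{P}{6}$ ($F{\left(P,D \right)} = - \frac{-5 + P}{6} = \frac{5}{6} - \frac{P}{6}$)
$v{\left(G \right)} = -4 + \frac{\frac{5}{6} + \frac{5 G}{6}}{2 G}$ ($v{\left(G \right)} = -4 + \frac{G - \left(- \frac{5}{6} + \frac{G}{6}\right)}{G + G} = -4 + \frac{\frac{5}{6} + \frac{5 G}{6}}{2 G}$)
$A + v{\left(1 \right)} = -194 + \frac{5 - 43}{12 \cdot 1} = -194 + \frac{1}{12} \cdot 1 \left(5 - 43\right) = -194 + \frac{1}{12} \cdot 1 \left(-38\right) = -194 - \frac{19}{6} = - \frac{1183}{6}$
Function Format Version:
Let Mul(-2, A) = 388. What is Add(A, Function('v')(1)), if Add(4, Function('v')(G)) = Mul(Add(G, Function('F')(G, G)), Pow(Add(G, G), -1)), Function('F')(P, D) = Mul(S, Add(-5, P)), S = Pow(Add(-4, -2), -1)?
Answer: Rational(-1183, 6) ≈ -197.17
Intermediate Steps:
A = -194 (A = Mul(Rational(-1, 2), 388) = -194)
S = Rational(-1, 6) (S = Pow(-6, -1) = Rational(-1, 6) ≈ -0.16667)
Function('F')(P, D) = Add(Rational(5, 6), Mul(Rational(-1, 6), P)) (Function('F')(P, D) = Mul(Rational(-1, 6), Add(-5, P)) = Add(Rational(5, 6), Mul(Rational(-1, 6), P)))
Function('v')(G) = Add(-4, Mul(Rational(1, 2), Pow(G, -1), Add(Rational(5, 6), Mul(Rational(5, 6), G)))) (Function('v')(G) = Add(-4, Mul(Add(G, Add(Rational(5, 6), Mul(Rational(-1, 6), G))), Pow(Add(G, G), -1))) = Add(-4, Mul(Add(Rational(5, 6), Mul(Rational(5, 6), G)), Pow(Mul(2, G), -1))) = Add(-4, Mul(Add(Rational(5, 6), Mul(Rational(5, 6), G)), Mul(Rational(1, 2), Pow(G, -1)))) = Add(-4, Mul(Rational(1, 2), Pow(G, -1), Add(Rational(5, 6), Mul(Rational(5, 6), G)))))
Add(A, Function('v')(1)) = Add(-194, Mul(Rational(1, 12), Pow(1, -1), Add(5, Mul(-43, 1)))) = Add(-194, Mul(Rational(1, 12), 1, Add(5, -43))) = Add(-194, Mul(Rational(1, 12), 1, -38)) = Add(-194, Rational(-19, 6)) = Rational(-1183, 6)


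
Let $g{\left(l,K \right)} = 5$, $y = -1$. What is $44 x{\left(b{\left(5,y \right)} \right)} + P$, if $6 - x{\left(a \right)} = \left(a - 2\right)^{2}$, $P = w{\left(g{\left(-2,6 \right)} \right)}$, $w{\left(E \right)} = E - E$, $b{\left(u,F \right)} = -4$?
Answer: $-1320$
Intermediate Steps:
$w{\left(E \right)} = 0$
$P = 0$
$x{\left(a \right)} = 6 - \left(-2 + a\right)^{2}$ ($x{\left(a \right)} = 6 - \left(a - 2\right)^{2} = 6 - \left(-2 + a\right)^{2}$)
$44 x{\left(b{\left(5,y \right)} \right)} + P = 44 \left(6 - \left(-2 - 4\right)^{2}\right) + 0 = 44 \left(6 - \left(-6\right)^{2}\right) + 0 = 44 \left(6 - 36\right) + 0 = 44 \left(-30\right) + 0 = -1320 + 0 = -1320$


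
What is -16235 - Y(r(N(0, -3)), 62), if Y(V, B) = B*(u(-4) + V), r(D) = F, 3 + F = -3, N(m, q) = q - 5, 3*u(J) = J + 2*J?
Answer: -15615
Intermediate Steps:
u(J) = J (u(J) = (J + 2*J)/3 = (3*J)/3 = J)
N(m, q) = -5 + q
F = -6 (F = -3 - 3 = -6)
r(D) = -6
Y(V, B) = B*(-4 + V)
-16235 - Y(r(N(0, -3)), 62) = -16235 - 62*(-4 - 6) = -16235 - 62*(-10) = -16235 - 1*(-620) = -16235 + 620 = -15615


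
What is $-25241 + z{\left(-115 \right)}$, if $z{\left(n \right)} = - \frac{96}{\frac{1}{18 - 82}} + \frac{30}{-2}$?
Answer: $-19112$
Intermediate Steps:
$z{\left(n \right)} = 6129$ ($z{\left(n \right)} = - \frac{96}{\frac{1}{-64}} + 30 \left(- \frac{1}{2}\right) = - \frac{96}{- \frac{1}{64}} - 15 = \left(-96\right) \left(-64\right) - 15 = 6144 - 15 = 6129$)
$-25241 + z{\left(-115 \right)} = -25241 + 6129 = -19112$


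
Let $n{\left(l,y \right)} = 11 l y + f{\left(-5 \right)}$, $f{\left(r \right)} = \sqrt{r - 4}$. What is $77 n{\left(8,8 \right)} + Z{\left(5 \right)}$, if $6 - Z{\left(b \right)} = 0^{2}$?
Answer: $54214 + 231 i \approx 54214.0 + 231.0 i$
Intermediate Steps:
$Z{\left(b \right)} = 6$ ($Z{\left(b \right)} = 6 - 0^{2} = 6 - 0 = 6 + 0 = 6$)
$f{\left(r \right)} = \sqrt{-4 + r}$
$n{\left(l,y \right)} = 3 i + 11 l y$ ($n{\left(l,y \right)} = 11 l y + \sqrt{-4 - 5} = 11 l y + \sqrt{-9} = 11 l y + 3 i = 3 i + 11 l y$)
$77 n{\left(8,8 \right)} + Z{\left(5 \right)} = 77 \left(3 i + 11 \cdot 8 \cdot 8\right) + 6 = 77 \left(3 i + 704\right) + 6 = 77 \left(704 + 3 i\right) + 6 = \left(54208 + 231 i\right) + 6 = 54214 + 231 i$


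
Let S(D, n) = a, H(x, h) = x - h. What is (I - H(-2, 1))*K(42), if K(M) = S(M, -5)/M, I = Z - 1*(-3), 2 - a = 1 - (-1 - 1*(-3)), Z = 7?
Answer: 13/14 ≈ 0.92857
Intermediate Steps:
a = 3 (a = 2 - (1 - (-1 - 1*(-3))) = 2 - (1 - (-1 + 3)) = 2 - (1 - 1*2) = 2 - (1 - 2) = 2 - 1*(-1) = 2 + 1 = 3)
S(D, n) = 3
I = 10 (I = 7 - 1*(-3) = 7 + 3 = 10)
K(M) = 3/M
(I - H(-2, 1))*K(42) = (10 - (-2 - 1*1))*(3/42) = (10 - (-2 - 1))*(3*(1/42)) = (10 - 1*(-3))*(1/14) = (10 + 3)*(1/14) = 13*(1/14) = 13/14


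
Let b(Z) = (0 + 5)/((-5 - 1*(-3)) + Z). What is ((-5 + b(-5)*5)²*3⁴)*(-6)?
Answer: -1749600/49 ≈ -35706.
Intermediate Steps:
b(Z) = 5/(-2 + Z) (b(Z) = 5/((-5 + 3) + Z) = 5/(-2 + Z))
((-5 + b(-5)*5)²*3⁴)*(-6) = ((-5 + (5/(-2 - 5))*5)²*3⁴)*(-6) = ((-5 + (5/(-7))*5)²*81)*(-6) = ((-5 + (5*(-⅐))*5)²*81)*(-6) = ((-5 - 5/7*5)²*81)*(-6) = ((-5 - 25/7)²*81)*(-6) = ((-60/7)²*81)*(-6) = ((3600/49)*81)*(-6) = (291600/49)*(-6) = -1749600/49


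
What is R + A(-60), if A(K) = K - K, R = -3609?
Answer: -3609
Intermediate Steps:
A(K) = 0
R + A(-60) = -3609 + 0 = -3609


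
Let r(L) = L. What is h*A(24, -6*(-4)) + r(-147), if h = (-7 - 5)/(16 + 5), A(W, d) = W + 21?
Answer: -1209/7 ≈ -172.71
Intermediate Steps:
A(W, d) = 21 + W
h = -4/7 (h = -12/21 = -12*1/21 = -4/7 ≈ -0.57143)
h*A(24, -6*(-4)) + r(-147) = -4*(21 + 24)/7 - 147 = -4/7*45 - 147 = -180/7 - 147 = -1209/7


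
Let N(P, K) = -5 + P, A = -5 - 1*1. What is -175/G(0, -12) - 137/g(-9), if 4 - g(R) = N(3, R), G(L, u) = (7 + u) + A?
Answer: -457/66 ≈ -6.9242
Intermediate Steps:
A = -6 (A = -5 - 1 = -6)
G(L, u) = 1 + u (G(L, u) = (7 + u) - 6 = 1 + u)
g(R) = 6 (g(R) = 4 - (-5 + 3) = 4 - 1*(-2) = 4 + 2 = 6)
-175/G(0, -12) - 137/g(-9) = -175/(1 - 12) - 137/6 = -175/(-11) - 137*⅙ = -175*(-1/11) - 137/6 = 175/11 - 137/6 = -457/66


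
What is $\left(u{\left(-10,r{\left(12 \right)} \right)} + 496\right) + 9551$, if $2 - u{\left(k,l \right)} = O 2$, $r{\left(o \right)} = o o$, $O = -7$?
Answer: $10063$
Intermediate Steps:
$r{\left(o \right)} = o^{2}$
$u{\left(k,l \right)} = 16$ ($u{\left(k,l \right)} = 2 - \left(-7\right) 2 = 2 - -14 = 2 + 14 = 16$)
$\left(u{\left(-10,r{\left(12 \right)} \right)} + 496\right) + 9551 = \left(16 + 496\right) + 9551 = 512 + 9551 = 10063$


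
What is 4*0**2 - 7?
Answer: -7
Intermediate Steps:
4*0**2 - 7 = 4*0 - 7 = 0 - 7 = -7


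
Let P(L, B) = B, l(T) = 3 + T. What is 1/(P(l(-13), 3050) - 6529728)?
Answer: -1/6526678 ≈ -1.5322e-7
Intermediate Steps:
1/(P(l(-13), 3050) - 6529728) = 1/(3050 - 6529728) = 1/(-6526678) = -1/6526678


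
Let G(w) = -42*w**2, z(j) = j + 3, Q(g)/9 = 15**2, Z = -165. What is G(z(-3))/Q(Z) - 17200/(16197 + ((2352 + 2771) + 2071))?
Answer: -17200/23391 ≈ -0.73533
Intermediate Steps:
Q(g) = 2025 (Q(g) = 9*15**2 = 9*225 = 2025)
z(j) = 3 + j
G(z(-3))/Q(Z) - 17200/(16197 + ((2352 + 2771) + 2071)) = -42*(3 - 3)**2/2025 - 17200/(16197 + ((2352 + 2771) + 2071)) = -42*0**2*(1/2025) - 17200/(16197 + (5123 + 2071)) = -42*0*(1/2025) - 17200/(16197 + 7194) = 0*(1/2025) - 17200/23391 = 0 - 17200*1/23391 = 0 - 17200/23391 = -17200/23391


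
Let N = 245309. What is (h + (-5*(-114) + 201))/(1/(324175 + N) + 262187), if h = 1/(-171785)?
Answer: 75426011123256/25649441929723565 ≈ 0.0029406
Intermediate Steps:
h = -1/171785 ≈ -5.8212e-6
(h + (-5*(-114) + 201))/(1/(324175 + N) + 262187) = (-1/171785 + (-5*(-114) + 201))/(1/(324175 + 245309) + 262187) = (-1/171785 + (570 + 201))/(1/569484 + 262187) = (-1/171785 + 771)/(1/569484 + 262187) = 132446234/(171785*(149311301509/569484)) = (132446234/171785)*(569484/149311301509) = 75426011123256/25649441929723565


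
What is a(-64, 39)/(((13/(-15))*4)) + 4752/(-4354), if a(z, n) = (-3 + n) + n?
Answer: -2572677/113204 ≈ -22.726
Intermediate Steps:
a(z, n) = -3 + 2*n
a(-64, 39)/(((13/(-15))*4)) + 4752/(-4354) = (-3 + 2*39)/(((13/(-15))*4)) + 4752/(-4354) = (-3 + 78)/(((13*(-1/15))*4)) + 4752*(-1/4354) = 75/((-13/15*4)) - 2376/2177 = 75/(-52/15) - 2376/2177 = 75*(-15/52) - 2376/2177 = -1125/52 - 2376/2177 = -2572677/113204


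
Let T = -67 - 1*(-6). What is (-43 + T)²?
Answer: 10816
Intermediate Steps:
T = -61 (T = -67 + 6 = -61)
(-43 + T)² = (-43 - 61)² = (-104)² = 10816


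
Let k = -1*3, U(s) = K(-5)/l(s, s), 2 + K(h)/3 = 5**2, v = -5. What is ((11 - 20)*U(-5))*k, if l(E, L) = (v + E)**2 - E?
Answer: 621/35 ≈ 17.743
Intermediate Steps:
l(E, L) = (-5 + E)**2 - E
K(h) = 69 (K(h) = -6 + 3*5**2 = -6 + 3*25 = -6 + 75 = 69)
U(s) = 69/((-5 + s)**2 - s)
k = -3
((11 - 20)*U(-5))*k = ((11 - 20)*(-69/(-5 - (-5 - 5)**2)))*(-3) = -(-621)/(-5 - 1*(-10)**2)*(-3) = -(-621)/(-5 - 1*100)*(-3) = -(-621)/(-5 - 100)*(-3) = -(-621)/(-105)*(-3) = -(-621)*(-1)/105*(-3) = -9*23/35*(-3) = -207/35*(-3) = 621/35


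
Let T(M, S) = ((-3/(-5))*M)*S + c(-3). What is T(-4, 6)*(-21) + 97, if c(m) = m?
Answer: 2312/5 ≈ 462.40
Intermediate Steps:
T(M, S) = -3 + 3*M*S/5 (T(M, S) = ((-3/(-5))*M)*S - 3 = ((-3*(-⅕))*M)*S - 3 = (3*M/5)*S - 3 = 3*M*S/5 - 3 = -3 + 3*M*S/5)
T(-4, 6)*(-21) + 97 = (-3 + (⅗)*(-4)*6)*(-21) + 97 = (-3 - 72/5)*(-21) + 97 = -87/5*(-21) + 97 = 1827/5 + 97 = 2312/5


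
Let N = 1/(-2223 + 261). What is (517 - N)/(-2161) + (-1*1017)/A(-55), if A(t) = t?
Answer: 4256170469/233193510 ≈ 18.252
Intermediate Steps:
N = -1/1962 (N = 1/(-1962) = -1/1962 ≈ -0.00050968)
(517 - N)/(-2161) + (-1*1017)/A(-55) = (517 - 1*(-1/1962))/(-2161) - 1*1017/(-55) = (517 + 1/1962)*(-1/2161) - 1017*(-1/55) = (1014355/1962)*(-1/2161) + 1017/55 = -1014355/4239882 + 1017/55 = 4256170469/233193510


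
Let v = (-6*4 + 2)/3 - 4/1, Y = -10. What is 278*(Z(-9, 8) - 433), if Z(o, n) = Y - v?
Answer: -360010/3 ≈ -1.2000e+5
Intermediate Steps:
v = -34/3 (v = (-3*8 + 2)*(1/3) - 4*1 = (-24 + 2)*(1/3) - 4 = -22*1/3 - 4 = -22/3 - 4 = -34/3 ≈ -11.333)
Z(o, n) = 4/3 (Z(o, n) = -10 - 1*(-34/3) = -10 + 34/3 = 4/3)
278*(Z(-9, 8) - 433) = 278*(4/3 - 433) = 278*(-1295/3) = -360010/3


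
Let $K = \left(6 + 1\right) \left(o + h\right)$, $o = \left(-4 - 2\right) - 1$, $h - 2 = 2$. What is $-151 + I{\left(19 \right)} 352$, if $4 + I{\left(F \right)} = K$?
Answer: $-8951$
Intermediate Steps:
$h = 4$ ($h = 2 + 2 = 4$)
$o = -7$ ($o = -6 - 1 = -7$)
$K = -21$ ($K = \left(6 + 1\right) \left(-7 + 4\right) = 7 \left(-3\right) = -21$)
$I{\left(F \right)} = -25$ ($I{\left(F \right)} = -4 - 21 = -25$)
$-151 + I{\left(19 \right)} 352 = -151 - 8800 = -8951$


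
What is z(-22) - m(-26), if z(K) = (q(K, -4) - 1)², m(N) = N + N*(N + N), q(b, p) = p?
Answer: -1301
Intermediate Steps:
m(N) = N + 2*N² (m(N) = N + N*(2*N) = N + 2*N²)
z(K) = 25 (z(K) = (-4 - 1)² = (-5)² = 25)
z(-22) - m(-26) = 25 - (-26)*(1 + 2*(-26)) = 25 - (-26)*(1 - 52) = 25 - (-26)*(-51) = 25 - 1*1326 = 25 - 1326 = -1301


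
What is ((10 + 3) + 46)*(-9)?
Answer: -531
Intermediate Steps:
((10 + 3) + 46)*(-9) = (13 + 46)*(-9) = 59*(-9) = -531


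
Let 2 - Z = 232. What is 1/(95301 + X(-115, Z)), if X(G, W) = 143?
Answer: 1/95444 ≈ 1.0477e-5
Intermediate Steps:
Z = -230 (Z = 2 - 1*232 = 2 - 232 = -230)
1/(95301 + X(-115, Z)) = 1/(95301 + 143) = 1/95444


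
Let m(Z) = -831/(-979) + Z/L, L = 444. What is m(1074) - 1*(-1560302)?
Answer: 113037875427/72446 ≈ 1.5603e+6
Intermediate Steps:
m(Z) = 831/979 + Z/444 (m(Z) = -831/(-979) + Z/444 = -831*(-1/979) + Z*(1/444) = 831/979 + Z/444)
m(1074) - 1*(-1560302) = (831/979 + (1/444)*1074) - 1*(-1560302) = (831/979 + 179/74) + 1560302 = 236735/72446 + 1560302 = 113037875427/72446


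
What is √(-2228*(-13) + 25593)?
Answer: √54557 ≈ 233.57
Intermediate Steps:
√(-2228*(-13) + 25593) = √(28964 + 25593) = √54557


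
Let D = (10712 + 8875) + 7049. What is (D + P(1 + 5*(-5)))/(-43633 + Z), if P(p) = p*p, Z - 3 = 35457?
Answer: -27212/8173 ≈ -3.3295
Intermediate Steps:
Z = 35460 (Z = 3 + 35457 = 35460)
P(p) = p**2
D = 26636 (D = 19587 + 7049 = 26636)
(D + P(1 + 5*(-5)))/(-43633 + Z) = (26636 + (1 + 5*(-5))**2)/(-43633 + 35460) = (26636 + (1 - 25)**2)/(-8173) = (26636 + (-24)**2)*(-1/8173) = (26636 + 576)*(-1/8173) = 27212*(-1/8173) = -27212/8173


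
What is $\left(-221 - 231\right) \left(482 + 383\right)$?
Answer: $-390980$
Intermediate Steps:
$\left(-221 - 231\right) \left(482 + 383\right) = \left(-221 - 231\right) 865 = \left(-452\right) 865 = -390980$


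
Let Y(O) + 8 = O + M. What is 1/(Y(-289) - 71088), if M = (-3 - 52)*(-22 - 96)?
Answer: -1/64895 ≈ -1.5410e-5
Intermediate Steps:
M = 6490 (M = -55*(-118) = 6490)
Y(O) = 6482 + O (Y(O) = -8 + (O + 6490) = -8 + (6490 + O) = 6482 + O)
1/(Y(-289) - 71088) = 1/((6482 - 289) - 71088) = 1/(6193 - 71088) = 1/(-64895) = -1/64895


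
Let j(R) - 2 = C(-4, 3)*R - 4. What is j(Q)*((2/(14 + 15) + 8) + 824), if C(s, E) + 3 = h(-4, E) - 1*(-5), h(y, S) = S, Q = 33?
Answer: 3933190/29 ≈ 1.3563e+5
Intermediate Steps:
C(s, E) = 2 + E (C(s, E) = -3 + (E - 1*(-5)) = -3 + (E + 5) = -3 + (5 + E) = 2 + E)
j(R) = -2 + 5*R (j(R) = 2 + ((2 + 3)*R - 4) = 2 + (5*R - 4) = 2 + (-4 + 5*R) = -2 + 5*R)
j(Q)*((2/(14 + 15) + 8) + 824) = (-2 + 5*33)*((2/(14 + 15) + 8) + 824) = (-2 + 165)*((2/29 + 8) + 824) = 163*((2*(1/29) + 8) + 824) = 163*((2/29 + 8) + 824) = 163*(234/29 + 824) = 163*(24130/29) = 3933190/29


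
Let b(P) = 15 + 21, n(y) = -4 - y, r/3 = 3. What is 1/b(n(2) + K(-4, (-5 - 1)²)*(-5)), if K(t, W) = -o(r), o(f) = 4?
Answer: 1/36 ≈ 0.027778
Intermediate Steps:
r = 9 (r = 3*3 = 9)
K(t, W) = -4 (K(t, W) = -1*4 = -4)
b(P) = 36
1/b(n(2) + K(-4, (-5 - 1)²)*(-5)) = 1/36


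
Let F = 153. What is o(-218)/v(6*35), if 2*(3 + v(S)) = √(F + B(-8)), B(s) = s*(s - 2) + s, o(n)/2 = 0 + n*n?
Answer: 190096/9 ≈ 21122.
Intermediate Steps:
o(n) = 2*n² (o(n) = 2*(0 + n*n) = 2*(0 + n²) = 2*n²)
B(s) = s + s*(-2 + s) (B(s) = s*(-2 + s) + s = s + s*(-2 + s))
v(S) = 9/2 (v(S) = -3 + √(153 - 8*(-1 - 8))/2 = -3 + √(153 - 8*(-9))/2 = -3 + √(153 + 72)/2 = -3 + √225/2 = -3 + (½)*15 = -3 + 15/2 = 9/2)
o(-218)/v(6*35) = (2*(-218)²)/(9/2) = (2*47524)*(2/9) = 95048*(2/9) = 190096/9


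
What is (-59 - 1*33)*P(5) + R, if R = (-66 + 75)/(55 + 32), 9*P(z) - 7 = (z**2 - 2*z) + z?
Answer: -8001/29 ≈ -275.90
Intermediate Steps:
P(z) = 7/9 - z/9 + z**2/9 (P(z) = 7/9 + ((z**2 - 2*z) + z)/9 = 7/9 + (z**2 - z)/9 = 7/9 + (-z/9 + z**2/9) = 7/9 - z/9 + z**2/9)
R = 3/29 (R = 9/87 = 9*(1/87) = 3/29 ≈ 0.10345)
(-59 - 1*33)*P(5) + R = (-59 - 1*33)*(7/9 - 1/9*5 + (1/9)*5**2) + 3/29 = (-59 - 33)*(7/9 - 5/9 + (1/9)*25) + 3/29 = -92*(7/9 - 5/9 + 25/9) + 3/29 = -92*3 + 3/29 = -276 + 3/29 = -8001/29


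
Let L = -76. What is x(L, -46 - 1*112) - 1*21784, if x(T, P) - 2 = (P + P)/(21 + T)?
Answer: -1197694/55 ≈ -21776.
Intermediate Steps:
x(T, P) = 2 + 2*P/(21 + T) (x(T, P) = 2 + (P + P)/(21 + T) = 2 + (2*P)/(21 + T) = 2 + 2*P/(21 + T))
x(L, -46 - 1*112) - 1*21784 = 2*(21 + (-46 - 1*112) - 76)/(21 - 76) - 1*21784 = 2*(21 + (-46 - 112) - 76)/(-55) - 21784 = 2*(-1/55)*(21 - 158 - 76) - 21784 = 2*(-1/55)*(-213) - 21784 = 426/55 - 21784 = -1197694/55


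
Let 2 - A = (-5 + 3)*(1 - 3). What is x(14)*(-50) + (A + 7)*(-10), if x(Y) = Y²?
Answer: -9850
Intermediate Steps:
A = -2 (A = 2 - (-5 + 3)*(1 - 3) = 2 - (-2)*(-2) = 2 - 1*4 = 2 - 4 = -2)
x(14)*(-50) + (A + 7)*(-10) = 14²*(-50) + (-2 + 7)*(-10) = 196*(-50) + 5*(-10) = -9800 - 50 = -9850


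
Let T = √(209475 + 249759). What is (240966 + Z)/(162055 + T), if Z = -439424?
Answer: -2473931630/2020104907 + 45798*√51026/2020104907 ≈ -1.2195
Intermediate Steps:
T = 3*√51026 (T = √459234 = 3*√51026 ≈ 677.67)
(240966 + Z)/(162055 + T) = (240966 - 439424)/(162055 + 3*√51026) = -198458/(162055 + 3*√51026)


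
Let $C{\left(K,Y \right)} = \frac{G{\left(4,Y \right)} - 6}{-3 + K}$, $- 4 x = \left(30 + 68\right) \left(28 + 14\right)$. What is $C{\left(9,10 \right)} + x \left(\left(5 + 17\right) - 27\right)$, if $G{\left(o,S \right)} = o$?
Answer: $\frac{15434}{3} \approx 5144.7$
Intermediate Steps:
$x = -1029$ ($x = - \frac{\left(30 + 68\right) \left(28 + 14\right)}{4} = - \frac{98 \cdot 42}{4} = \left(- \frac{1}{4}\right) 4116 = -1029$)
$C{\left(K,Y \right)} = - \frac{2}{-3 + K}$ ($C{\left(K,Y \right)} = \frac{4 - 6}{-3 + K} = - \frac{2}{-3 + K}$)
$C{\left(9,10 \right)} + x \left(\left(5 + 17\right) - 27\right) = - \frac{2}{-3 + 9} - 1029 \left(\left(5 + 17\right) - 27\right) = - \frac{2}{6} - 1029 \left(22 - 27\right) = \left(-2\right) \frac{1}{6} - -5145 = - \frac{1}{3} + 5145 = \frac{15434}{3}$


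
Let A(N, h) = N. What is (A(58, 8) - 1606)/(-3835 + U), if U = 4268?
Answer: -1548/433 ≈ -3.5751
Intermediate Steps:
(A(58, 8) - 1606)/(-3835 + U) = (58 - 1606)/(-3835 + 4268) = -1548/433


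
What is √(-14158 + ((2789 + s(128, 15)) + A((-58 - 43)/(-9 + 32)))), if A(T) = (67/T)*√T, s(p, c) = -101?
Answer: √(-117005470 - 6767*I*√2323)/101 ≈ 0.14927 - 107.1*I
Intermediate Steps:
A(T) = 67/√T
√(-14158 + ((2789 + s(128, 15)) + A((-58 - 43)/(-9 + 32)))) = √(-14158 + ((2789 - 101) + 67/√((-58 - 43)/(-9 + 32)))) = √(-14158 + (2688 + 67/√(-101/23))) = √(-14158 + (2688 + 67*(-I*√2323/101))) = √(-14158 + (2688 - 67*I*√2323/101)) = √(-11470 - 67*I*√2323/101)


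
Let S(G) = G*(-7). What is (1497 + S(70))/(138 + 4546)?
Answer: 1007/4684 ≈ 0.21499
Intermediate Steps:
S(G) = -7*G
(1497 + S(70))/(138 + 4546) = (1497 - 7*70)/(138 + 4546) = (1497 - 490)/4684 = 1007*(1/4684) = 1007/4684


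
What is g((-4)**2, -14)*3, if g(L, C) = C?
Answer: -42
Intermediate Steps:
g((-4)**2, -14)*3 = -14*3 = -42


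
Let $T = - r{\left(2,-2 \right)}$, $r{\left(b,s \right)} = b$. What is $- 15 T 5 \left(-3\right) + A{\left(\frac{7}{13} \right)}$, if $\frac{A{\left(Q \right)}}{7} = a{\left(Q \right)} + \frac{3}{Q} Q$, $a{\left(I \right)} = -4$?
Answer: $-457$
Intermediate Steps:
$T = -2$ ($T = \left(-1\right) 2 = -2$)
$A{\left(Q \right)} = -7$ ($A{\left(Q \right)} = 7 \left(-4 + \frac{3}{Q} Q\right) = 7 \left(-4 + 3\right) = 7 \left(-1\right) = -7$)
$- 15 T 5 \left(-3\right) + A{\left(\frac{7}{13} \right)} = - 15 \left(-2\right) 5 \left(-3\right) - 7 = - 15 \left(\left(-10\right) \left(-3\right)\right) - 7 = \left(-15\right) 30 - 7 = -450 - 7 = -457$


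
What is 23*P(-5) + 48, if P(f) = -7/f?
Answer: 401/5 ≈ 80.200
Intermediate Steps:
23*P(-5) + 48 = 23*(-7/(-5)) + 48 = 23*(-7*(-⅕)) + 48 = 23*(7/5) + 48 = 161/5 + 48 = 401/5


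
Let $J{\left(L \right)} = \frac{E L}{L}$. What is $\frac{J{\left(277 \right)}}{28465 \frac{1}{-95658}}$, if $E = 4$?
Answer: $- \frac{382632}{28465} \approx -13.442$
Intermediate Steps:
$J{\left(L \right)} = 4$ ($J{\left(L \right)} = \frac{4 L}{L} = 4$)
$\frac{J{\left(277 \right)}}{28465 \frac{1}{-95658}} = \frac{4}{28465 \frac{1}{-95658}} = \frac{4}{28465 \left(- \frac{1}{95658}\right)} = \frac{4}{- \frac{28465}{95658}} = 4 \left(- \frac{95658}{28465}\right) = - \frac{382632}{28465}$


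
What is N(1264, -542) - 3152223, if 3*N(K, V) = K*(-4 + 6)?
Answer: -9454141/3 ≈ -3.1514e+6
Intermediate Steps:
N(K, V) = 2*K/3 (N(K, V) = (K*(-4 + 6))/3 = (K*2)/3 = (2*K)/3 = 2*K/3)
N(1264, -542) - 3152223 = (⅔)*1264 - 3152223 = 2528/3 - 3152223 = -9454141/3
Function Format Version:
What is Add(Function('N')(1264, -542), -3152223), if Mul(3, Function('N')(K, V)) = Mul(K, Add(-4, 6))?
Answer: Rational(-9454141, 3) ≈ -3.1514e+6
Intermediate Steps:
Function('N')(K, V) = Mul(Rational(2, 3), K) (Function('N')(K, V) = Mul(Rational(1, 3), Mul(K, Add(-4, 6))) = Mul(Rational(1, 3), Mul(K, 2)) = Mul(Rational(1, 3), Mul(2, K)) = Mul(Rational(2, 3), K))
Add(Function('N')(1264, -542), -3152223) = Add(Mul(Rational(2, 3), 1264), -3152223) = Add(Rational(2528, 3), -3152223) = Rational(-9454141, 3)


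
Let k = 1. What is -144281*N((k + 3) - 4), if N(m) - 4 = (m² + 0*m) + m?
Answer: -577124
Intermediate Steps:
N(m) = 4 + m + m² (N(m) = 4 + ((m² + 0*m) + m) = 4 + ((m² + 0) + m) = 4 + (m² + m) = 4 + (m + m²) = 4 + m + m²)
-144281*N((k + 3) - 4) = -144281*(4 + ((1 + 3) - 4) + ((1 + 3) - 4)²) = -144281*(4 + (4 - 4) + (4 - 4)²) = -144281*(4 + 0 + 0²) = -144281*(4 + 0 + 0) = -144281*4 = -577124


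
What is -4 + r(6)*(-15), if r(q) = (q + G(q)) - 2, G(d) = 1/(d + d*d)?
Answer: -901/14 ≈ -64.357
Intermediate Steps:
G(d) = 1/(d + d²)
r(q) = -2 + q + 1/(q*(1 + q)) (r(q) = (q + 1/(q*(1 + q))) - 2 = -2 + q + 1/(q*(1 + q)))
-4 + r(6)*(-15) = -4 + ((1 + 6*(1 + 6)*(-2 + 6))/(6*(1 + 6)))*(-15) = -4 + ((⅙)*(1 + 6*7*4)/7)*(-15) = -4 + ((⅙)*(⅐)*(1 + 168))*(-15) = -4 + ((⅙)*(⅐)*169)*(-15) = -4 + (169/42)*(-15) = -4 - 845/14 = -901/14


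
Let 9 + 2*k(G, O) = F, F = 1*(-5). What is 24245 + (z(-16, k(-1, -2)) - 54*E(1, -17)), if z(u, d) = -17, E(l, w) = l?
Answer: 24174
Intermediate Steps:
F = -5
k(G, O) = -7 (k(G, O) = -9/2 + (½)*(-5) = -9/2 - 5/2 = -7)
24245 + (z(-16, k(-1, -2)) - 54*E(1, -17)) = 24245 + (-17 - 54*1) = 24245 + (-17 - 54) = 24245 - 71 = 24174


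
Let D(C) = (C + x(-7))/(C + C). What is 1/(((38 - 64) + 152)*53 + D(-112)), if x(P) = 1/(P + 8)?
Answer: 224/1495983 ≈ 0.00014973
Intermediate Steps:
x(P) = 1/(8 + P)
D(C) = (1 + C)/(2*C) (D(C) = (C + 1/(8 - 7))/(C + C) = (C + 1/1)/((2*C)) = (C + 1)*(1/(2*C)) = (1 + C)*(1/(2*C)) = (1 + C)/(2*C))
1/(((38 - 64) + 152)*53 + D(-112)) = 1/(((38 - 64) + 152)*53 + (½)*(1 - 112)/(-112)) = 1/((-26 + 152)*53 + (½)*(-1/112)*(-111)) = 1/(126*53 + 111/224) = 1/(6678 + 111/224) = 1/(1495983/224) = 224/1495983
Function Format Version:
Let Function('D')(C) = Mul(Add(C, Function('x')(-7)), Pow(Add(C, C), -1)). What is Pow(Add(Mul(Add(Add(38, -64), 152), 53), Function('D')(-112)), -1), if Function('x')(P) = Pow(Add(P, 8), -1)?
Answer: Rational(224, 1495983) ≈ 0.00014973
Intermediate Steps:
Function('x')(P) = Pow(Add(8, P), -1)
Function('D')(C) = Mul(Rational(1, 2), Pow(C, -1), Add(1, C)) (Function('D')(C) = Mul(Add(C, Pow(Add(8, -7), -1)), Pow(Add(C, C), -1)) = Mul(Add(C, Pow(1, -1)), Pow(Mul(2, C), -1)) = Mul(Add(C, 1), Mul(Rational(1, 2), Pow(C, -1))) = Mul(Add(1, C), Mul(Rational(1, 2), Pow(C, -1))) = Mul(Rational(1, 2), Pow(C, -1), Add(1, C)))
Pow(Add(Mul(Add(Add(38, -64), 152), 53), Function('D')(-112)), -1) = Pow(Add(Mul(Add(Add(38, -64), 152), 53), Mul(Rational(1, 2), Pow(-112, -1), Add(1, -112))), -1) = Pow(Add(Mul(Add(-26, 152), 53), Mul(Rational(1, 2), Rational(-1, 112), -111)), -1) = Pow(Add(Mul(126, 53), Rational(111, 224)), -1) = Pow(Add(6678, Rational(111, 224)), -1) = Pow(Rational(1495983, 224), -1) = Rational(224, 1495983)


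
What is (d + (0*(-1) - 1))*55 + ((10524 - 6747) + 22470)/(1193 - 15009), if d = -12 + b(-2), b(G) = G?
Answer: -11424447/13816 ≈ -826.90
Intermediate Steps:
d = -14 (d = -12 - 2 = -14)
(d + (0*(-1) - 1))*55 + ((10524 - 6747) + 22470)/(1193 - 15009) = (-14 + (0*(-1) - 1))*55 + ((10524 - 6747) + 22470)/(1193 - 15009) = (-14 + (0 - 1))*55 + (3777 + 22470)/(-13816) = (-14 - 1)*55 + 26247*(-1/13816) = -15*55 - 26247/13816 = -825 - 26247/13816 = -11424447/13816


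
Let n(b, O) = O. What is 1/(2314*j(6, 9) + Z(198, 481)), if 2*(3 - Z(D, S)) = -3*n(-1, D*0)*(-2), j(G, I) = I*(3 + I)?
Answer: 1/249915 ≈ 4.0014e-6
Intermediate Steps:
Z(D, S) = 3 (Z(D, S) = 3 - (-3*D*0)*(-2)/2 = 3 - (-3*0)*(-2)/2 = 3 - 0*(-2) = 3 - ½*0 = 3 + 0 = 3)
1/(2314*j(6, 9) + Z(198, 481)) = 1/(2314*(9*(3 + 9)) + 3) = 1/(2314*(9*12) + 3) = 1/(2314*108 + 3) = 1/(249912 + 3) = 1/249915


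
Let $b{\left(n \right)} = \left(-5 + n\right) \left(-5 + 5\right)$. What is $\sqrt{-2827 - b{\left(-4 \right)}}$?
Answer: $i \sqrt{2827} \approx 53.17 i$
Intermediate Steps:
$b{\left(n \right)} = 0$ ($b{\left(n \right)} = \left(-5 + n\right) 0 = 0$)
$\sqrt{-2827 - b{\left(-4 \right)}} = \sqrt{-2827 - 0} = \sqrt{-2827 + 0} = \sqrt{-2827} = i \sqrt{2827}$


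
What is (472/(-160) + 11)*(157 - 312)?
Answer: -4991/4 ≈ -1247.8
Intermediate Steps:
(472/(-160) + 11)*(157 - 312) = (472*(-1/160) + 11)*(-155) = (-59/20 + 11)*(-155) = (161/20)*(-155) = -4991/4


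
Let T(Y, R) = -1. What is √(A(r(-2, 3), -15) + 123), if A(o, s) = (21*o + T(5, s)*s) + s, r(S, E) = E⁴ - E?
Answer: √1761 ≈ 41.964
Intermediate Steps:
A(o, s) = 21*o (A(o, s) = (21*o - s) + s = (-s + 21*o) + s = 21*o)
√(A(r(-2, 3), -15) + 123) = √(21*(3⁴ - 1*3) + 123) = √(21*(81 - 3) + 123) = √(21*78 + 123) = √(1638 + 123) = √1761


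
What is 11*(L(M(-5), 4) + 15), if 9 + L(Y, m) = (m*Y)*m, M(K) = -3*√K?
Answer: 66 - 528*I*√5 ≈ 66.0 - 1180.6*I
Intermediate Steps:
L(Y, m) = -9 + Y*m² (L(Y, m) = -9 + (m*Y)*m = -9 + (Y*m)*m = -9 + Y*m²)
11*(L(M(-5), 4) + 15) = 11*((-9 - 3*I*√5*4²) + 15) = 11*((-9 - 3*I*√5*16) + 15) = 11*((-9 - 48*I*√5) + 15) = 11*(6 - 48*I*√5) = 66 - 528*I*√5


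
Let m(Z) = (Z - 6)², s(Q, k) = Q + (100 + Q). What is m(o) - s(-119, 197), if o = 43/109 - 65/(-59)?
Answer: 6546284314/41357761 ≈ 158.28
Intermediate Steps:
s(Q, k) = 100 + 2*Q
o = 9622/6431 (o = 43*(1/109) - 65*(-1/59) = 43/109 + 65/59 = 9622/6431 ≈ 1.4962)
m(Z) = (-6 + Z)²
m(o) - s(-119, 197) = (-6 + 9622/6431)² - (100 + 2*(-119)) = (-28964/6431)² - (100 - 238) = 838913296/41357761 - 1*(-138) = 838913296/41357761 + 138 = 6546284314/41357761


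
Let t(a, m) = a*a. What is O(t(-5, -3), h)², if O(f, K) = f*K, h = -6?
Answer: 22500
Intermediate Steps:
t(a, m) = a²
O(f, K) = K*f
O(t(-5, -3), h)² = (-6*(-5)²)² = (-6*25)² = (-150)² = 22500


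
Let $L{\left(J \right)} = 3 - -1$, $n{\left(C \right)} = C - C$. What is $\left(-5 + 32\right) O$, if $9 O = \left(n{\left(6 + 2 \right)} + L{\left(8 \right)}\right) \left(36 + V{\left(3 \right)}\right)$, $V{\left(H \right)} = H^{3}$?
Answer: $756$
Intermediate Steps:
$n{\left(C \right)} = 0$
$L{\left(J \right)} = 4$ ($L{\left(J \right)} = 3 + 1 = 4$)
$O = 28$ ($O = \frac{\left(0 + 4\right) \left(36 + 3^{3}\right)}{9} = \frac{4 \left(36 + 27\right)}{9} = \frac{4 \cdot 63}{9} = \frac{1}{9} \cdot 252 = 28$)
$\left(-5 + 32\right) O = \left(-5 + 32\right) 28 = 27 \cdot 28 = 756$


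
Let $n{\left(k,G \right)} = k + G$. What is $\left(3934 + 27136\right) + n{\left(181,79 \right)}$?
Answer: $31330$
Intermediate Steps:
$n{\left(k,G \right)} = G + k$
$\left(3934 + 27136\right) + n{\left(181,79 \right)} = \left(3934 + 27136\right) + \left(79 + 181\right) = 31070 + 260 = 31330$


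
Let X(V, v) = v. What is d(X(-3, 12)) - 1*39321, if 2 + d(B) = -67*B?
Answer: -40127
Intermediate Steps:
d(B) = -2 - 67*B
d(X(-3, 12)) - 1*39321 = (-2 - 67*12) - 1*39321 = (-2 - 804) - 39321 = -806 - 39321 = -40127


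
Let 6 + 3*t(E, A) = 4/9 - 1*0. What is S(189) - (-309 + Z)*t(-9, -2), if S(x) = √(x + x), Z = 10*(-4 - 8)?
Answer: -7150/9 + 3*√42 ≈ -775.00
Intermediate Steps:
t(E, A) = -50/27 (t(E, A) = -2 + (4/9 - 1*0)/3 = -2 + (4*(⅑) + 0)/3 = -2 + (4/9 + 0)/3 = -2 + (⅓)*(4/9) = -2 + 4/27 = -50/27)
Z = -120 (Z = 10*(-12) = -120)
S(x) = √2*√x (S(x) = √(2*x) = √2*√x)
S(189) - (-309 + Z)*t(-9, -2) = √2*√189 - (-309 - 120)*(-50)/27 = √2*(3*√21) - (-429)*(-50)/27 = 3*√42 - 1*7150/9 = 3*√42 - 7150/9 = -7150/9 + 3*√42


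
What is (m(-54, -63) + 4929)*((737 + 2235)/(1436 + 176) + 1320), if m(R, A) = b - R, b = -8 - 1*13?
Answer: 2643272286/403 ≈ 6.5590e+6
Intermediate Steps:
b = -21 (b = -8 - 13 = -21)
m(R, A) = -21 - R
(m(-54, -63) + 4929)*((737 + 2235)/(1436 + 176) + 1320) = ((-21 - 1*(-54)) + 4929)*((737 + 2235)/(1436 + 176) + 1320) = ((-21 + 54) + 4929)*(2972/1612 + 1320) = (33 + 4929)*(2972*(1/1612) + 1320) = 4962*(743/403 + 1320) = 4962*(532703/403) = 2643272286/403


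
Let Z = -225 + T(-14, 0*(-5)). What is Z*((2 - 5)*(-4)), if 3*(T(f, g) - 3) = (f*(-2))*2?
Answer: -2440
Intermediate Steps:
T(f, g) = 3 - 4*f/3 (T(f, g) = 3 + ((f*(-2))*2)/3 = 3 + (-2*f*2)/3 = 3 + (-4*f)/3 = 3 - 4*f/3)
Z = -610/3 (Z = -225 + (3 - 4/3*(-14)) = -225 + (3 + 56/3) = -225 + 65/3 = -610/3 ≈ -203.33)
Z*((2 - 5)*(-4)) = -610*(2 - 5)*(-4)/3 = -(-610)*(-4) = -610/3*12 = -2440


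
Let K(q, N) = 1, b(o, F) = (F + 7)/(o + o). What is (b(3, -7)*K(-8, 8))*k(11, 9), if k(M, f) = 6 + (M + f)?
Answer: 0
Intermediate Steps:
b(o, F) = (7 + F)/(2*o) (b(o, F) = (7 + F)/((2*o)) = (7 + F)*(1/(2*o)) = (7 + F)/(2*o))
k(M, f) = 6 + M + f
(b(3, -7)*K(-8, 8))*k(11, 9) = (((½)*(7 - 7)/3)*1)*(6 + 11 + 9) = (((½)*(⅓)*0)*1)*26 = (0*1)*26 = 0*26 = 0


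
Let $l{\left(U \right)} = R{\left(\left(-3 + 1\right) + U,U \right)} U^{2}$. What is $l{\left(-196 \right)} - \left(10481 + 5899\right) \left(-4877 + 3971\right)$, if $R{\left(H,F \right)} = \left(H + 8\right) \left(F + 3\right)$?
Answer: $1423555000$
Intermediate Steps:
$R{\left(H,F \right)} = \left(3 + F\right) \left(8 + H\right)$ ($R{\left(H,F \right)} = \left(8 + H\right) \left(3 + F\right) = \left(3 + F\right) \left(8 + H\right)$)
$l{\left(U \right)} = U^{2} \left(18 + 11 U + U \left(-2 + U\right)\right)$ ($l{\left(U \right)} = \left(24 + 3 \left(\left(-3 + 1\right) + U\right) + 8 U + U \left(\left(-3 + 1\right) + U\right)\right) U^{2} = \left(24 + 3 \left(-2 + U\right) + 8 U + U \left(-2 + U\right)\right) U^{2} = \left(24 + \left(-6 + 3 U\right) + 8 U + U \left(-2 + U\right)\right) U^{2} = \left(18 + 11 U + U \left(-2 + U\right)\right) U^{2} = U^{2} \left(18 + 11 U + U \left(-2 + U\right)\right)$)
$l{\left(-196 \right)} - \left(10481 + 5899\right) \left(-4877 + 3971\right) = \left(-196\right)^{2} \left(18 + \left(-196\right)^{2} + 9 \left(-196\right)\right) - \left(10481 + 5899\right) \left(-4877 + 3971\right) = 38416 \left(18 + 38416 - 1764\right) - 16380 \left(-906\right) = 38416 \cdot 36670 - -14840280 = 1408714720 + 14840280 = 1423555000$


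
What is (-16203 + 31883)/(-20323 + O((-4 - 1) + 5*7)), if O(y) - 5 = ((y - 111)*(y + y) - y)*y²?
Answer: -7840/2210659 ≈ -0.0035465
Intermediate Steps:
O(y) = 5 + y²*(-y + 2*y*(-111 + y)) (O(y) = 5 + ((y - 111)*(y + y) - y)*y² = 5 + ((-111 + y)*(2*y) - y)*y² = 5 + (2*y*(-111 + y) - y)*y² = 5 + (-y + 2*y*(-111 + y))*y² = 5 + y²*(-y + 2*y*(-111 + y)))
(-16203 + 31883)/(-20323 + O((-4 - 1) + 5*7)) = (-16203 + 31883)/(-20323 + (5 - 223*((-4 - 1) + 5*7)³ + 2*((-4 - 1) + 5*7)⁴)) = 15680/(-20323 + (5 - 223*(-5 + 35)³ + 2*(-5 + 35)⁴)) = 15680/(-20323 + (5 - 223*30³ + 2*30⁴)) = 15680/(-20323 + (5 - 223*27000 + 2*810000)) = 15680/(-20323 + (5 - 6021000 + 1620000)) = 15680/(-20323 - 4400995) = 15680/(-4421318) = 15680*(-1/4421318) = -7840/2210659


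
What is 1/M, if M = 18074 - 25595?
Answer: -1/7521 ≈ -0.00013296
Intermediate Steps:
M = -7521
1/M = 1/(-7521) = -1/7521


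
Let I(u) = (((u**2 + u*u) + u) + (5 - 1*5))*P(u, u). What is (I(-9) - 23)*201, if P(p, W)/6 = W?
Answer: -1665285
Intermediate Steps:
P(p, W) = 6*W
I(u) = 6*u*(u + 2*u**2) (I(u) = (((u**2 + u*u) + u) + (5 - 1*5))*(6*u) = (((u**2 + u**2) + u) + (5 - 5))*(6*u) = ((2*u**2 + u) + 0)*(6*u) = ((u + 2*u**2) + 0)*(6*u) = (u + 2*u**2)*(6*u) = 6*u*(u + 2*u**2))
(I(-9) - 23)*201 = ((-9)**2*(6 + 12*(-9)) - 23)*201 = (81*(6 - 108) - 23)*201 = (81*(-102) - 23)*201 = (-8262 - 23)*201 = -8285*201 = -1665285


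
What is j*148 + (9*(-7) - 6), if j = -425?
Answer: -62969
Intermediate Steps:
j*148 + (9*(-7) - 6) = -425*148 + (9*(-7) - 6) = -62900 + (-63 - 6) = -62900 - 69 = -62969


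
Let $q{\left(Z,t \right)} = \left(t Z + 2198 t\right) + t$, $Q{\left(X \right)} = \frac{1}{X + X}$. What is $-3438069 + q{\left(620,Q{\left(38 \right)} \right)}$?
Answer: $- \frac{261290425}{76} \approx -3.438 \cdot 10^{6}$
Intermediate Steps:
$Q{\left(X \right)} = \frac{1}{2 X}$
$q{\left(Z,t \right)} = 2199 t + Z t$ ($q{\left(Z,t \right)} = \left(Z t + 2198 t\right) + t = \left(2198 t + Z t\right) + t = 2199 t + Z t$)
$-3438069 + q{\left(620,Q{\left(38 \right)} \right)} = -3438069 + \frac{1}{2 \cdot 38} \left(2199 + 620\right) = -3438069 + \frac{1}{2} \cdot \frac{1}{38} \cdot 2819 = -3438069 + \frac{1}{76} \cdot 2819 = -3438069 + \frac{2819}{76} = - \frac{261290425}{76}$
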